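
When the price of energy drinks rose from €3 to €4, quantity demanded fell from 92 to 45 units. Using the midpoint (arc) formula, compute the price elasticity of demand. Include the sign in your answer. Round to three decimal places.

-2.401

ΔQ = 45 − 92 = -47; ΔP = 4 − 3 = 1.
Midpoints: P̄ = 3.50, Q̄ = 68.5.
ε = (ΔQ/ΔP)(P̄/Q̄) = (-47/1)(3.50/68.5).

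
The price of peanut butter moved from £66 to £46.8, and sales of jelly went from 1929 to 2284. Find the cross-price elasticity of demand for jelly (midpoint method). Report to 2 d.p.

-0.50

ΔQ_x = 2284 − 1929 = 355; ΔP_y = 46.8 − 66 = -19.2.
Midpoints: P̄_y = 56.40, Q̄_x = 2106.5.
ε_xy = (ΔQ_x/ΔP_y)(P̄_y/Q̄_x) = (355/-19.2)(56.40/2106.5).
ε_xy < 0, so the goods are complements.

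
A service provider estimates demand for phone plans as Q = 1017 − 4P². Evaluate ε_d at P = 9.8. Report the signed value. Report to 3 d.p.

At P = 9.8, Q = 632.840.
dQ/dP = −8P = -78.400.
ε = (dQ/dP)(P/Q) = (-78.400)(9.8/632.840).

-1.214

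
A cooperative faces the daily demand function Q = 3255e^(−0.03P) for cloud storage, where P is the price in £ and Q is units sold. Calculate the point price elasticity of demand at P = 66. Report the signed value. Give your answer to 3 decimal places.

At P = 66, Q = 449.415.
dQ/dP = −0.03·3255e^(−0.03P) = −0.03Q = -13.482.
ε = (dQ/dP)(P/Q) = (-13.482)(66/449.415).
|ε| > 1, so demand is elastic at this price.

-1.980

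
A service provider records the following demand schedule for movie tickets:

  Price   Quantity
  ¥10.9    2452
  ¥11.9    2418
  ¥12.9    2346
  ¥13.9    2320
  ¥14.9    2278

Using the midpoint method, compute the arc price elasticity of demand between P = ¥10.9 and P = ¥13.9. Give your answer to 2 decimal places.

-0.23

At P = 10.9, Q = 2452; at P = 13.9, Q = 2320.
ΔQ = -132, ΔP = 3.0. Midpoints: P̄ = 12.40, Q̄ = 2386.0.
ε = (ΔQ/ΔP)(P̄/Q̄) = (-132/3.0)(12.40/2386.0).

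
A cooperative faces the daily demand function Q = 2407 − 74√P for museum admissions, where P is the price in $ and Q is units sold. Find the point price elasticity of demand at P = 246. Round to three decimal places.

At P = 246, Q = 1246.355.
dQ/dP = −74/(2√P) = -2.359.
ε = (dQ/dP)(P/Q) = (-2.359)(246/1246.355).
|ε| < 1, so demand is inelastic at this price.

-0.466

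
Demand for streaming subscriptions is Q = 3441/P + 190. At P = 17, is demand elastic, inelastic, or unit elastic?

Q = 392.412, dQ/dP = -11.907.
ε = (dQ/dP)(P/Q) ≈ -0.516.
|ε| = 0.52 < 1.

inelastic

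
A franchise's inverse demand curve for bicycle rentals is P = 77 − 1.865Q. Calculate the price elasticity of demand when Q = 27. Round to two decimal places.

At Q = 27, P = 77 − 1.865(27) = 26.65.
dP/dQ = −1.865, so dQ/dP = 1/(−1.865) = -0.536.
ε = (dQ/dP)(P/Q) = (-0.536)(26.65/27).

-0.53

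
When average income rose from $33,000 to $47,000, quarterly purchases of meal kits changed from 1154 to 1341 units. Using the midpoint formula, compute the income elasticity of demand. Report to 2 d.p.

ΔQ = 187, ΔI = 14000. Midpoints: Ī = 40,000, Q̄ = 1247.5.
ε_I = (ΔQ/ΔI)(Ī/Q̄) = (187/14000)(40000/1247.5).
ε_I > 0, so the good is normal.

0.43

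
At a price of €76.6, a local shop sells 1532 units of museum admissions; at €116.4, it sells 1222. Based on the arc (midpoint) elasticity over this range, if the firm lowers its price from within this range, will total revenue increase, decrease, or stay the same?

Arc ε = (-310/39.8)(96.50/1377.0) ≈ -0.546.
|ε| = 0.55 < 1, so demand is inelastic. A price cut therefore reduces total revenue.

decrease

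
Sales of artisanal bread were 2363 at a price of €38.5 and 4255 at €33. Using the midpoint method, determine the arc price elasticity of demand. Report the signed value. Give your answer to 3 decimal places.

-3.717

ΔQ = 4255 − 2363 = 1892; ΔP = 33 − 38.5 = -5.5.
Midpoints: P̄ = 35.75, Q̄ = 3309.0.
ε = (ΔQ/ΔP)(P̄/Q̄) = (1892/-5.5)(35.75/3309.0).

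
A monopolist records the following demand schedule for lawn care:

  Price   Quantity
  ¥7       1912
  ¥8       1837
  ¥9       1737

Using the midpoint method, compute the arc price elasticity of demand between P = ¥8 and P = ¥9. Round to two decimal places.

At P = 8, Q = 1837; at P = 9, Q = 1737.
ΔQ = -100, ΔP = 1. Midpoints: P̄ = 8.50, Q̄ = 1787.0.
ε = (ΔQ/ΔP)(P̄/Q̄) = (-100/1)(8.50/1787.0).

-0.48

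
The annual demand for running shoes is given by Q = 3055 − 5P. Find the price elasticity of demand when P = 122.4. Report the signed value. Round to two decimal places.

-0.25

At P = 122.4, Q = 2443.
dQ/dP = −5.
ε = (dQ/dP)(P/Q) = (-5)(122.4/2443).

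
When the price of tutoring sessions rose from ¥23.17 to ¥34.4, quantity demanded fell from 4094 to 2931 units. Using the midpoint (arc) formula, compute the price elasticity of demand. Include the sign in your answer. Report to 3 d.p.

ΔQ = 2931 − 4094 = -1163; ΔP = 34.4 − 23.17 = 11.23.
Midpoints: P̄ = 28.79, Q̄ = 3512.5.
ε = (ΔQ/ΔP)(P̄/Q̄) = (-1163/11.23)(28.79/3512.5).

-0.849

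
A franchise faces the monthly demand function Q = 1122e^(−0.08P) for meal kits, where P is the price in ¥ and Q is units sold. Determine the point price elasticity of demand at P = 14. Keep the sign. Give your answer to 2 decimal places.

At P = 14, Q = 366.086.
dQ/dP = −0.08·1122e^(−0.08P) = −0.08Q = -29.287.
ε = (dQ/dP)(P/Q) = (-29.287)(14/366.086).

-1.12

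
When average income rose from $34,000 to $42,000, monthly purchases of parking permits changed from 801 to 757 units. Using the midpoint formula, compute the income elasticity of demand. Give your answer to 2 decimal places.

ΔQ = -44, ΔI = 8000. Midpoints: Ī = 38,000, Q̄ = 779.0.
ε_I = (ΔQ/ΔI)(Ī/Q̄) = (-44/8000)(38000/779.0).

-0.27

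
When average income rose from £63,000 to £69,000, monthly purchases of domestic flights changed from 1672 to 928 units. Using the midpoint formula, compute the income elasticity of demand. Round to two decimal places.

ΔQ = -744, ΔI = 6000. Midpoints: Ī = 66,000, Q̄ = 1300.0.
ε_I = (ΔQ/ΔI)(Ī/Q̄) = (-744/6000)(66000/1300.0).
ε_I < 0, so the good is inferior.

-6.30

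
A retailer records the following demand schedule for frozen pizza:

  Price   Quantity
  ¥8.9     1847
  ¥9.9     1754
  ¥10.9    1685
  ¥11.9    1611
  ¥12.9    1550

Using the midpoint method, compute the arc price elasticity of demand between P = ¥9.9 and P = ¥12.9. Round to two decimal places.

-0.47

At P = 9.9, Q = 1754; at P = 12.9, Q = 1550.
ΔQ = -204, ΔP = 3.0. Midpoints: P̄ = 11.40, Q̄ = 1652.0.
ε = (ΔQ/ΔP)(P̄/Q̄) = (-204/3.0)(11.40/1652.0).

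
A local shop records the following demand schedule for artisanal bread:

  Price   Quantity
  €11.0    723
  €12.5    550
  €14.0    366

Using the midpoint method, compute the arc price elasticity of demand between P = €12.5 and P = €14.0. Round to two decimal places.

At P = 12.5, Q = 550; at P = 14.0, Q = 366.
ΔQ = -184, ΔP = 1.5. Midpoints: P̄ = 13.25, Q̄ = 458.0.
ε = (ΔQ/ΔP)(P̄/Q̄) = (-184/1.5)(13.25/458.0).

-3.55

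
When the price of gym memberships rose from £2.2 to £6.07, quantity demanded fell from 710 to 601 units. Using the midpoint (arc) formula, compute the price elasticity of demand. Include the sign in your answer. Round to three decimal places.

-0.178

ΔQ = 601 − 710 = -109; ΔP = 6.07 − 2.2 = 3.87.
Midpoints: P̄ = 4.13, Q̄ = 655.5.
ε = (ΔQ/ΔP)(P̄/Q̄) = (-109/3.87)(4.13/655.5).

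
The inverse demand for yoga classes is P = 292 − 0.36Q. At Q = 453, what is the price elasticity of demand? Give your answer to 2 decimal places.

At Q = 453, P = 292 − 0.36(453) = 128.92.
dP/dQ = −0.36, so dQ/dP = 1/(−0.36) = -2.778.
ε = (dQ/dP)(P/Q) = (-2.778)(128.92/453).

-0.79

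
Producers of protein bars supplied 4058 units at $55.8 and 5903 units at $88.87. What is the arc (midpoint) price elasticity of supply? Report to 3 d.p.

ΔQ = 5903 − 4058 = 1845; ΔP = 88.87 − 55.8 = 33.07.
Midpoints: P̄ = 72.34, Q̄ = 4980.5.
ε_s = (ΔQ/ΔP)(P̄/Q̄) = (1845/33.07)(72.34/4980.5).

0.810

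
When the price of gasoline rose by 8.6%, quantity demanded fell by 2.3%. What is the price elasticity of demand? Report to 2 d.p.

-0.27

ε = %ΔQ / %ΔP = (-2.3)/(8.6) = -0.267.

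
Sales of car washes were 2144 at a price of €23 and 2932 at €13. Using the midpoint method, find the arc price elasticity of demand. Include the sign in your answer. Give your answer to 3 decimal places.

ΔQ = 2932 − 2144 = 788; ΔP = 13 − 23 = -10.
Midpoints: P̄ = 18.00, Q̄ = 2538.0.
ε = (ΔQ/ΔP)(P̄/Q̄) = (788/-10)(18.00/2538.0).

-0.559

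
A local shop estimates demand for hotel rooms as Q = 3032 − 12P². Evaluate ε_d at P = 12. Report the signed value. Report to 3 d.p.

At P = 12, Q = 1304.
dQ/dP = −24P = -288.
ε = (dQ/dP)(P/Q) = (-288)(12/1304).

-2.650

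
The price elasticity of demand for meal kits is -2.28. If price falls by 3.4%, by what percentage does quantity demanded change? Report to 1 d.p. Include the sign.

%ΔQ ≈ ε × %ΔP = (-2.28)(-3.4%) = 7.75%.

7.8%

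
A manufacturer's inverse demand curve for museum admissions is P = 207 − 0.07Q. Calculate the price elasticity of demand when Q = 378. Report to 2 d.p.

-6.82

At Q = 378, P = 207 − 0.07(378) = 180.54.
dP/dQ = −0.07, so dQ/dP = 1/(−0.07) = -14.286.
ε = (dQ/dP)(P/Q) = (-14.286)(180.54/378).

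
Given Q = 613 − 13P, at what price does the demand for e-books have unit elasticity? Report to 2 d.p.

23.58

For linear demand Q = a − bP, ε = −bP/(a − bP). |ε| = 1 when bP = a − bP, i.e. P = a/(2b).
P = 613/(2·13) = 613/26 = 23.5769.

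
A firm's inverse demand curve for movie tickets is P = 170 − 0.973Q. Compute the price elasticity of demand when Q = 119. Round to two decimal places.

At Q = 119, P = 170 − 0.973(119) = 54.21.
dP/dQ = −0.973, so dQ/dP = 1/(−0.973) = -1.028.
ε = (dQ/dP)(P/Q) = (-1.028)(54.21/119).

-0.47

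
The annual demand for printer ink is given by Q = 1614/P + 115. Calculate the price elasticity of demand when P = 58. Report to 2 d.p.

At P = 58, Q = 142.828.
dQ/dP = −1614/P² = -0.480.
ε = (dQ/dP)(P/Q) = (-0.480)(58/142.828).

-0.19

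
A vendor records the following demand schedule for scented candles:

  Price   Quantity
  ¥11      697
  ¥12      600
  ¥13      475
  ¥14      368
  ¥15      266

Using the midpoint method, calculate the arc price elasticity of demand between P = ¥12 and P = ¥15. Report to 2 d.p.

-3.47

At P = 12, Q = 600; at P = 15, Q = 266.
ΔQ = -334, ΔP = 3. Midpoints: P̄ = 13.50, Q̄ = 433.0.
ε = (ΔQ/ΔP)(P̄/Q̄) = (-334/3)(13.50/433.0).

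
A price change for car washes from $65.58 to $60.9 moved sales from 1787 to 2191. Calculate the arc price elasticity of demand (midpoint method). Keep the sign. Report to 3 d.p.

ΔQ = 2191 − 1787 = 404; ΔP = 60.9 − 65.58 = -4.68.
Midpoints: P̄ = 63.24, Q̄ = 1989.0.
ε = (ΔQ/ΔP)(P̄/Q̄) = (404/-4.68)(63.24/1989.0).

-2.745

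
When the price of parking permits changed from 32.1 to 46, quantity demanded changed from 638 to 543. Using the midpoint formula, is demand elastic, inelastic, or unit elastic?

inelastic

Arc ε ≈ -0.452.
|ε| = 0.45 < 1.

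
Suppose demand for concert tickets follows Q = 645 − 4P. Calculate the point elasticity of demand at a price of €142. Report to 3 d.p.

-7.377

At P = 142, Q = 77.
dQ/dP = −4.
ε = (dQ/dP)(P/Q) = (-4)(142/77).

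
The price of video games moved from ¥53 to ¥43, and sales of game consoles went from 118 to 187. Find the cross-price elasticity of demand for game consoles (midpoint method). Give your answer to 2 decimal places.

-2.17

ΔQ_x = 187 − 118 = 69; ΔP_y = 43 − 53 = -10.
Midpoints: P̄_y = 48.00, Q̄_x = 152.5.
ε_xy = (ΔQ_x/ΔP_y)(P̄_y/Q̄_x) = (69/-10)(48.00/152.5).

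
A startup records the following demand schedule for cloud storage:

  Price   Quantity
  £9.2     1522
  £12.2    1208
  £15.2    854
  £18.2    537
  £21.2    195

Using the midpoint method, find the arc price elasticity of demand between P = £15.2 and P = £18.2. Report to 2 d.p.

At P = 15.2, Q = 854; at P = 18.2, Q = 537.
ΔQ = -317, ΔP = 3.0. Midpoints: P̄ = 16.70, Q̄ = 695.5.
ε = (ΔQ/ΔP)(P̄/Q̄) = (-317/3.0)(16.70/695.5).

-2.54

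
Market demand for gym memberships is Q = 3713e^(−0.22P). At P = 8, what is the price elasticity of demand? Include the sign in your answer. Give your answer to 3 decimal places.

-1.760

At P = 8, Q = 638.803.
dQ/dP = −0.22·3713e^(−0.22P) = −0.22Q = -140.537.
ε = (dQ/dP)(P/Q) = (-140.537)(8/638.803).
|ε| > 1, so demand is elastic at this price.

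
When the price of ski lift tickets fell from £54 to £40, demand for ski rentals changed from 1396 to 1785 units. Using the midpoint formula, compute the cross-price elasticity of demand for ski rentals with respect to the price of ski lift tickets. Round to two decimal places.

ΔQ_x = 1785 − 1396 = 389; ΔP_y = 40 − 54 = -14.
Midpoints: P̄_y = 47.00, Q̄_x = 1590.5.
ε_xy = (ΔQ_x/ΔP_y)(P̄_y/Q̄_x) = (389/-14)(47.00/1590.5).

-0.82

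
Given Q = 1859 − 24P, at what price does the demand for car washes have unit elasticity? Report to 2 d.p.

For linear demand Q = a − bP, ε = −bP/(a − bP). |ε| = 1 when bP = a − bP, i.e. P = a/(2b).
P = 1859/(2·24) = 1859/48 = 38.7292.

38.73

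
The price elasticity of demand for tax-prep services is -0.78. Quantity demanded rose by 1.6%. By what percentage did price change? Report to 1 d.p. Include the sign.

%ΔP ≈ %ΔQ / ε = (1.6%)/(-0.78) = -2.05%.

-2.1%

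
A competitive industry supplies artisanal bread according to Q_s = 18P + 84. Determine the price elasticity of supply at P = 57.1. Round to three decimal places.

At P = 57.1, Q_s = 1111.80.
dQ_s/dP = 18.
ε_s = (dQ_s/dP)(P/Q_s) = (18)(57.1/1111.80).

0.924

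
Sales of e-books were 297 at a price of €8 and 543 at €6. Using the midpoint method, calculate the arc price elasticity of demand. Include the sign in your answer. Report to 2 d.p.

-2.05

ΔQ = 543 − 297 = 246; ΔP = 6 − 8 = -2.
Midpoints: P̄ = 7.00, Q̄ = 420.0.
ε = (ΔQ/ΔP)(P̄/Q̄) = (246/-2)(7.00/420.0).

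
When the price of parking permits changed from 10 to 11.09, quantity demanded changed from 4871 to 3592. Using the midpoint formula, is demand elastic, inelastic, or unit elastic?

Arc ε ≈ -2.924.
|ε| = 2.92 > 1.

elastic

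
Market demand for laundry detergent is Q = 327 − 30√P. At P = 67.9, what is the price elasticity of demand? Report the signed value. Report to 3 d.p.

-1.549

At P = 67.9, Q = 79.796.
dQ/dP = −30/(2√P) = -1.820.
ε = (dQ/dP)(P/Q) = (-1.820)(67.9/79.796).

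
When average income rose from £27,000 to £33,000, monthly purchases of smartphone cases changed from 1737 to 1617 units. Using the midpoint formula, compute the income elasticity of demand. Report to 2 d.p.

ΔQ = -120, ΔI = 6000. Midpoints: Ī = 30,000, Q̄ = 1677.0.
ε_I = (ΔQ/ΔI)(Ī/Q̄) = (-120/6000)(30000/1677.0).
ε_I < 0, so the good is inferior.

-0.36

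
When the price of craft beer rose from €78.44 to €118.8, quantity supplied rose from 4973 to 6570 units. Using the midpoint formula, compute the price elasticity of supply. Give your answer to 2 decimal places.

0.68

ΔQ = 6570 − 4973 = 1597; ΔP = 118.8 − 78.44 = 40.36.
Midpoints: P̄ = 98.62, Q̄ = 5771.5.
ε_s = (ΔQ/ΔP)(P̄/Q̄) = (1597/40.36)(98.62/5771.5).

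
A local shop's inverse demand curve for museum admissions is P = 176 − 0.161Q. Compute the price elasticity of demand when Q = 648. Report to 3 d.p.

At Q = 648, P = 176 − 0.161(648) = 71.67.
dP/dQ = −0.161, so dQ/dP = 1/(−0.161) = -6.211.
ε = (dQ/dP)(P/Q) = (-6.211)(71.67/648).

-0.687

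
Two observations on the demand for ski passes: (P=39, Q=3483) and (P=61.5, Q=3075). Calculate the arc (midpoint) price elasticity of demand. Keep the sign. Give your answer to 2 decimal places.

ΔQ = 3075 − 3483 = -408; ΔP = 61.5 − 39 = 22.5.
Midpoints: P̄ = 50.25, Q̄ = 3279.0.
ε = (ΔQ/ΔP)(P̄/Q̄) = (-408/22.5)(50.25/3279.0).

-0.28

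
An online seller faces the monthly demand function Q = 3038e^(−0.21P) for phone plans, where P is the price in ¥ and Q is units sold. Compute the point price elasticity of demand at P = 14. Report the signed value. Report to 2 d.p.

At P = 14, Q = 160.606.
dQ/dP = −0.21·3038e^(−0.21P) = −0.21Q = -33.727.
ε = (dQ/dP)(P/Q) = (-33.727)(14/160.606).
|ε| > 1, so demand is elastic at this price.

-2.94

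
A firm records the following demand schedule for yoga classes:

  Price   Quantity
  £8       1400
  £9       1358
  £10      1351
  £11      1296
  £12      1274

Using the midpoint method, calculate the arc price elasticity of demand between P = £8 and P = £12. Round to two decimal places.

At P = 8, Q = 1400; at P = 12, Q = 1274.
ΔQ = -126, ΔP = 4. Midpoints: P̄ = 10.00, Q̄ = 1337.0.
ε = (ΔQ/ΔP)(P̄/Q̄) = (-126/4)(10.00/1337.0).

-0.24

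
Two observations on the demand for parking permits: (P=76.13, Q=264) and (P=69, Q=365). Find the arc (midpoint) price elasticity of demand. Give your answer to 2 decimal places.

ΔQ = 365 − 264 = 101; ΔP = 69 − 76.13 = -7.13.
Midpoints: P̄ = 72.56, Q̄ = 314.5.
ε = (ΔQ/ΔP)(P̄/Q̄) = (101/-7.13)(72.56/314.5).

-3.27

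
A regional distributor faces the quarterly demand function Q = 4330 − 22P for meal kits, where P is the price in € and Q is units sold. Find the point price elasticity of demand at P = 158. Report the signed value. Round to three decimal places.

At P = 158, Q = 854.
dQ/dP = −22.
ε = (dQ/dP)(P/Q) = (-22)(158/854).

-4.070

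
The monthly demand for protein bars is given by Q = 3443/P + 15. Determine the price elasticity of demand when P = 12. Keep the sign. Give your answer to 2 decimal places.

At P = 12, Q = 301.917.
dQ/dP = −3443/P² = -23.910.
ε = (dQ/dP)(P/Q) = (-23.910)(12/301.917).

-0.95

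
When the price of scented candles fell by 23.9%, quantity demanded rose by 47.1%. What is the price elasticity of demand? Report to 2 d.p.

-1.97

ε = %ΔQ / %ΔP = (47.1)/(-23.9) = -1.971.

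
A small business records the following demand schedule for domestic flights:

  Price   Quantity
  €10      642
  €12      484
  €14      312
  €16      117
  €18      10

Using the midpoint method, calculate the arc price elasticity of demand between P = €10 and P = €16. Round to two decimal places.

At P = 10, Q = 642; at P = 16, Q = 117.
ΔQ = -525, ΔP = 6. Midpoints: P̄ = 13.00, Q̄ = 379.5.
ε = (ΔQ/ΔP)(P̄/Q̄) = (-525/6)(13.00/379.5).

-3.00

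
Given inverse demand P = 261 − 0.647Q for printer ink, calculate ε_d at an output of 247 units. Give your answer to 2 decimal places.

At Q = 247, P = 261 − 0.647(247) = 101.19.
dP/dQ = −0.647, so dQ/dP = 1/(−0.647) = -1.546.
ε = (dQ/dP)(P/Q) = (-1.546)(101.19/247).

-0.63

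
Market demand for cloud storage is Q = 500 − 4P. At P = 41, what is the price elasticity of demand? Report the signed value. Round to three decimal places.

At P = 41, Q = 336.
dQ/dP = −4.
ε = (dQ/dP)(P/Q) = (-4)(41/336).

-0.488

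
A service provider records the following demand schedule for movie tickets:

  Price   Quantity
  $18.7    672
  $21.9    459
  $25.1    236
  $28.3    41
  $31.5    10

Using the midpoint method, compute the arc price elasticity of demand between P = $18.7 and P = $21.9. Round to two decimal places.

At P = 18.7, Q = 672; at P = 21.9, Q = 459.
ΔQ = -213, ΔP = 3.2. Midpoints: P̄ = 20.30, Q̄ = 565.5.
ε = (ΔQ/ΔP)(P̄/Q̄) = (-213/3.2)(20.30/565.5).

-2.39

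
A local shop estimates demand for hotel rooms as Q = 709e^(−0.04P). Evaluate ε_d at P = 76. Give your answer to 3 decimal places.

At P = 76, Q = 33.915.
dQ/dP = −0.04·709e^(−0.04P) = −0.04Q = -1.357.
ε = (dQ/dP)(P/Q) = (-1.357)(76/33.915).
|ε| > 1, so demand is elastic at this price.

-3.040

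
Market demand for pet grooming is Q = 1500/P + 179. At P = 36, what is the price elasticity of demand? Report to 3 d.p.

At P = 36, Q = 220.667.
dQ/dP = −1500/P² = -1.157.
ε = (dQ/dP)(P/Q) = (-1.157)(36/220.667).
|ε| < 1, so demand is inelastic at this price.

-0.189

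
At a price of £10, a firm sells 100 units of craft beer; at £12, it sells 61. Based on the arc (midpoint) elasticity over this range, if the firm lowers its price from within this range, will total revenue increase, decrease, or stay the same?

increase

Arc ε = (-39/2)(11.00/80.5) ≈ -2.665.
|ε| = 2.66 > 1, so demand is elastic. A price cut therefore raises total revenue.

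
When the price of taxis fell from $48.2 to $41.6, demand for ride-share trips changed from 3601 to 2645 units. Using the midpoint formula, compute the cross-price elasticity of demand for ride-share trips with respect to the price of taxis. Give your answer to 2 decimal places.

ΔQ_x = 2645 − 3601 = -956; ΔP_y = 41.6 − 48.2 = -6.6.
Midpoints: P̄_y = 44.90, Q̄_x = 3123.0.
ε_xy = (ΔQ_x/ΔP_y)(P̄_y/Q̄_x) = (-956/-6.6)(44.90/3123.0).
ε_xy > 0, so the goods are substitutes.

2.08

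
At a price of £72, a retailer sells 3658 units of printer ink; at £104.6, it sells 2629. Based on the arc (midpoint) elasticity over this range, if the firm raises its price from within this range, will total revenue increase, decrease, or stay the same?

increase

Arc ε = (-1029/32.6)(88.30/3143.5) ≈ -0.887.
|ε| = 0.89 < 1, so demand is inelastic. A price rise therefore raises total revenue.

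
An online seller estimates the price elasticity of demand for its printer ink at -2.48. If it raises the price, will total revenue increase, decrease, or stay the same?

|ε| = 2.48 > 1, so demand is elastic. A price rise therefore reduces total revenue.

decrease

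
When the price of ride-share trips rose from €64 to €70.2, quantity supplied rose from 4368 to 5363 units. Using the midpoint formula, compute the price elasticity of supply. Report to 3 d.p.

ΔQ = 5363 − 4368 = 995; ΔP = 70.2 − 64 = 6.2.
Midpoints: P̄ = 67.10, Q̄ = 4865.5.
ε_s = (ΔQ/ΔP)(P̄/Q̄) = (995/6.2)(67.10/4865.5).

2.213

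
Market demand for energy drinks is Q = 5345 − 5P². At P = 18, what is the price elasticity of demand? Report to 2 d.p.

-0.87

At P = 18, Q = 3725.
dQ/dP = −10P = -180.
ε = (dQ/dP)(P/Q) = (-180)(18/3725).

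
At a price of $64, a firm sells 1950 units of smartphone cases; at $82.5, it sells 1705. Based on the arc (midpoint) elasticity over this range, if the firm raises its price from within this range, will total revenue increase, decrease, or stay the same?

Arc ε = (-245/18.5)(73.25/1827.5) ≈ -0.531.
|ε| = 0.53 < 1, so demand is inelastic. A price rise therefore raises total revenue.

increase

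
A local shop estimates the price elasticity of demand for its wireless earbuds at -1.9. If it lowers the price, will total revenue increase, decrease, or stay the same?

increase

|ε| = 1.90 > 1, so demand is elastic. A price cut therefore raises total revenue.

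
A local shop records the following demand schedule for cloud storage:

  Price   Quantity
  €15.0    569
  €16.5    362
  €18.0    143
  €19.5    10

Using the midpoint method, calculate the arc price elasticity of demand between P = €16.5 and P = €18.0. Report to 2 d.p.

-9.97

At P = 16.5, Q = 362; at P = 18.0, Q = 143.
ΔQ = -219, ΔP = 1.5. Midpoints: P̄ = 17.25, Q̄ = 252.5.
ε = (ΔQ/ΔP)(P̄/Q̄) = (-219/1.5)(17.25/252.5).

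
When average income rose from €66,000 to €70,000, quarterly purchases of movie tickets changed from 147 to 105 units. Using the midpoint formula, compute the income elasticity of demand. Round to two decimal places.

-5.67

ΔQ = -42, ΔI = 4000. Midpoints: Ī = 68,000, Q̄ = 126.0.
ε_I = (ΔQ/ΔI)(Ī/Q̄) = (-42/4000)(68000/126.0).
ε_I < 0, so the good is inferior.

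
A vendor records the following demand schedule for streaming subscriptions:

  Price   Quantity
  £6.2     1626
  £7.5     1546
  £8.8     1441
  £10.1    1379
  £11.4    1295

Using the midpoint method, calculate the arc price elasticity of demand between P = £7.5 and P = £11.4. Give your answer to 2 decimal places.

-0.43

At P = 7.5, Q = 1546; at P = 11.4, Q = 1295.
ΔQ = -251, ΔP = 3.9. Midpoints: P̄ = 9.45, Q̄ = 1420.5.
ε = (ΔQ/ΔP)(P̄/Q̄) = (-251/3.9)(9.45/1420.5).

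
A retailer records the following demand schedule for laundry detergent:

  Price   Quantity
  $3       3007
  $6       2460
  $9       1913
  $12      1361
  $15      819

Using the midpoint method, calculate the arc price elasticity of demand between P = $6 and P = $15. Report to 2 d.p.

-1.17

At P = 6, Q = 2460; at P = 15, Q = 819.
ΔQ = -1641, ΔP = 9. Midpoints: P̄ = 10.50, Q̄ = 1639.5.
ε = (ΔQ/ΔP)(P̄/Q̄) = (-1641/9)(10.50/1639.5).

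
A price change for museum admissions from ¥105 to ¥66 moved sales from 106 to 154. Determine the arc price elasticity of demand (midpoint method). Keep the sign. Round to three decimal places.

-0.809

ΔQ = 154 − 106 = 48; ΔP = 66 − 105 = -39.
Midpoints: P̄ = 85.50, Q̄ = 130.0.
ε = (ΔQ/ΔP)(P̄/Q̄) = (48/-39)(85.50/130.0).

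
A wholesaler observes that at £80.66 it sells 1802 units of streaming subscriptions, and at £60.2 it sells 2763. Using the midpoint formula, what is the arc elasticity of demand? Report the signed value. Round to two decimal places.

-1.45

ΔQ = 2763 − 1802 = 961; ΔP = 60.2 − 80.66 = -20.46.
Midpoints: P̄ = 70.43, Q̄ = 2282.5.
ε = (ΔQ/ΔP)(P̄/Q̄) = (961/-20.46)(70.43/2282.5).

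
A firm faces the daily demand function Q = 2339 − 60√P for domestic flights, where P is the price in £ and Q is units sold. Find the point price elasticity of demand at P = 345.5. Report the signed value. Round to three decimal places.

At P = 345.5, Q = 1223.742.
dQ/dP = −60/(2√P) = -1.614.
ε = (dQ/dP)(P/Q) = (-1.614)(345.5/1223.742).

-0.456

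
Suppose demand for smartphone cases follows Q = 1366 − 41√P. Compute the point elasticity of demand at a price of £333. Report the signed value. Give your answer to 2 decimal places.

At P = 333, Q = 617.820.
dQ/dP = −41/(2√P) = -1.123.
ε = (dQ/dP)(P/Q) = (-1.123)(333/617.820).

-0.61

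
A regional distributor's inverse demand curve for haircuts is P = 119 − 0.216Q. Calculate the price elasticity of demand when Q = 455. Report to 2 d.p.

-0.21

At Q = 455, P = 119 − 0.216(455) = 20.72.
dP/dQ = −0.216, so dQ/dP = 1/(−0.216) = -4.630.
ε = (dQ/dP)(P/Q) = (-4.630)(20.72/455).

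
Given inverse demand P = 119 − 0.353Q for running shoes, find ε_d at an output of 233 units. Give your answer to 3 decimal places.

At Q = 233, P = 119 − 0.353(233) = 36.75.
dP/dQ = −0.353, so dQ/dP = 1/(−0.353) = -2.833.
ε = (dQ/dP)(P/Q) = (-2.833)(36.75/233).

-0.447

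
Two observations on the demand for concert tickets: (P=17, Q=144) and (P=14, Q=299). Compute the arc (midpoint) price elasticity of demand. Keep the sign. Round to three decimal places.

ΔQ = 299 − 144 = 155; ΔP = 14 − 17 = -3.
Midpoints: P̄ = 15.50, Q̄ = 221.5.
ε = (ΔQ/ΔP)(P̄/Q̄) = (155/-3)(15.50/221.5).

-3.616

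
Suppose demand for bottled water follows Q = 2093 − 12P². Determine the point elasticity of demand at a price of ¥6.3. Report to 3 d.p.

At P = 6.3, Q = 1616.720.
dQ/dP = −24P = -151.200.
ε = (dQ/dP)(P/Q) = (-151.200)(6.3/1616.720).
|ε| < 1, so demand is inelastic at this price.

-0.589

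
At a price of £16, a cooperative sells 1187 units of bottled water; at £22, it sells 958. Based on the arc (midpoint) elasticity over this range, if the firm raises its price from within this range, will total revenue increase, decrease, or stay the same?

increase

Arc ε = (-229/6)(19.00/1072.5) ≈ -0.676.
|ε| = 0.68 < 1, so demand is inelastic. A price rise therefore raises total revenue.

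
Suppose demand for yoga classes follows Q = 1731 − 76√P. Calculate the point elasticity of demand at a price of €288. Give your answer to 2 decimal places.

At P = 288, Q = 441.237.
dQ/dP = −76/(2√P) = -2.239.
ε = (dQ/dP)(P/Q) = (-2.239)(288/441.237).
|ε| > 1, so demand is elastic at this price.

-1.46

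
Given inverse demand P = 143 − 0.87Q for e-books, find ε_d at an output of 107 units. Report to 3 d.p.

-0.536

At Q = 107, P = 143 − 0.87(107) = 49.91.
dP/dQ = −0.87, so dQ/dP = 1/(−0.87) = -1.149.
ε = (dQ/dP)(P/Q) = (-1.149)(49.91/107).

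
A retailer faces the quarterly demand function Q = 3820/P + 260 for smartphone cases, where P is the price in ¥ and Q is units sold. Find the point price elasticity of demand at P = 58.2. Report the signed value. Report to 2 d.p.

-0.20

At P = 58.2, Q = 325.636.
dQ/dP = −3820/P² = -1.128.
ε = (dQ/dP)(P/Q) = (-1.128)(58.2/325.636).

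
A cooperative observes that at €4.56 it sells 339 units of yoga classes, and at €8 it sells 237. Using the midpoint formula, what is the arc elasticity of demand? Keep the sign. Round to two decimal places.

ΔQ = 237 − 339 = -102; ΔP = 8 − 4.56 = 3.44.
Midpoints: P̄ = 6.28, Q̄ = 288.0.
ε = (ΔQ/ΔP)(P̄/Q̄) = (-102/3.44)(6.28/288.0).

-0.65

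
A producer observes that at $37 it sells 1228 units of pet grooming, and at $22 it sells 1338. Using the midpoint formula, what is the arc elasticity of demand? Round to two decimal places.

-0.17

ΔQ = 1338 − 1228 = 110; ΔP = 22 − 37 = -15.
Midpoints: P̄ = 29.50, Q̄ = 1283.0.
ε = (ΔQ/ΔP)(P̄/Q̄) = (110/-15)(29.50/1283.0).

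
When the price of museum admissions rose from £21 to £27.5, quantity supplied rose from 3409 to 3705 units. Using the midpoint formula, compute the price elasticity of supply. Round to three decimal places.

0.310

ΔQ = 3705 − 3409 = 296; ΔP = 27.5 − 21 = 6.5.
Midpoints: P̄ = 24.25, Q̄ = 3557.0.
ε_s = (ΔQ/ΔP)(P̄/Q̄) = (296/6.5)(24.25/3557.0).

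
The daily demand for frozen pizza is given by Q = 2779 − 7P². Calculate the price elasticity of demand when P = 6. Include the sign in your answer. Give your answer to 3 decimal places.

At P = 6, Q = 2527.
dQ/dP = −14P = -84.
ε = (dQ/dP)(P/Q) = (-84)(6/2527).
|ε| < 1, so demand is inelastic at this price.

-0.199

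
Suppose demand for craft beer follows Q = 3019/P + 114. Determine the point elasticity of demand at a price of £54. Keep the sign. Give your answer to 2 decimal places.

-0.33

At P = 54, Q = 169.907.
dQ/dP = −3019/P² = -1.035.
ε = (dQ/dP)(P/Q) = (-1.035)(54/169.907).
|ε| < 1, so demand is inelastic at this price.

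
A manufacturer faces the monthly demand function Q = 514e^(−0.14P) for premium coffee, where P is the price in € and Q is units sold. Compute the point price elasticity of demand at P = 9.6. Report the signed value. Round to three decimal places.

At P = 9.6, Q = 134.051.
dQ/dP = −0.14·514e^(−0.14P) = −0.14Q = -18.767.
ε = (dQ/dP)(P/Q) = (-18.767)(9.6/134.051).

-1.344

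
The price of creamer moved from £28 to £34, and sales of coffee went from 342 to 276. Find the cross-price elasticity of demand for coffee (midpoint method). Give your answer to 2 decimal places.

ΔQ_x = 276 − 342 = -66; ΔP_y = 34 − 28 = 6.
Midpoints: P̄_y = 31.00, Q̄_x = 309.0.
ε_xy = (ΔQ_x/ΔP_y)(P̄_y/Q̄_x) = (-66/6)(31.00/309.0).

-1.10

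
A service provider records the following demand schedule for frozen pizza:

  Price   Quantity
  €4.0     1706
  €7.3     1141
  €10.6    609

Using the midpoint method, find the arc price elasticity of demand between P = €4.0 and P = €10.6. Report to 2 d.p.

At P = 4.0, Q = 1706; at P = 10.6, Q = 609.
ΔQ = -1097, ΔP = 6.6. Midpoints: P̄ = 7.30, Q̄ = 1157.5.
ε = (ΔQ/ΔP)(P̄/Q̄) = (-1097/6.6)(7.30/1157.5).

-1.05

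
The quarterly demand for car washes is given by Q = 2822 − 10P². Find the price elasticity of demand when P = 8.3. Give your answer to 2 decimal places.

-0.65

At P = 8.3, Q = 2133.100.
dQ/dP = −20P = -166.
ε = (dQ/dP)(P/Q) = (-166)(8.3/2133.100).
|ε| < 1, so demand is inelastic at this price.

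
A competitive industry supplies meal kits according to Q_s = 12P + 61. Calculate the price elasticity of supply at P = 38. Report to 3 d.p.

At P = 38, Q_s = 517.
dQ_s/dP = 12.
ε_s = (dQ_s/dP)(P/Q_s) = (12)(38/517).

0.882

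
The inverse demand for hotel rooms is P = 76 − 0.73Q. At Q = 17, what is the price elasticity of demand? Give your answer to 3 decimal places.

At Q = 17, P = 76 − 0.73(17) = 63.59.
dP/dQ = −0.73, so dQ/dP = 1/(−0.73) = -1.370.
ε = (dQ/dP)(P/Q) = (-1.370)(63.59/17).

-5.124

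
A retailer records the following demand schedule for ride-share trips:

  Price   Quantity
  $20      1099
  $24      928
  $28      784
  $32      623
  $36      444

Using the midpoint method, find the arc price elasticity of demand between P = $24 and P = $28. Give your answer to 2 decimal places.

-1.09

At P = 24, Q = 928; at P = 28, Q = 784.
ΔQ = -144, ΔP = 4. Midpoints: P̄ = 26.00, Q̄ = 856.0.
ε = (ΔQ/ΔP)(P̄/Q̄) = (-144/4)(26.00/856.0).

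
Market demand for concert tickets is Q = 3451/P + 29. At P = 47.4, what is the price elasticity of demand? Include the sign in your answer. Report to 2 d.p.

At P = 47.4, Q = 101.806.
dQ/dP = −3451/P² = -1.536.
ε = (dQ/dP)(P/Q) = (-1.536)(47.4/101.806).

-0.72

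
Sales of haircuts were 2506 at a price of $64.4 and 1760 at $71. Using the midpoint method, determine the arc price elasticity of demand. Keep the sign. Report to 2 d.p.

ΔQ = 1760 − 2506 = -746; ΔP = 71 − 64.4 = 6.6.
Midpoints: P̄ = 67.70, Q̄ = 2133.0.
ε = (ΔQ/ΔP)(P̄/Q̄) = (-746/6.6)(67.70/2133.0).

-3.59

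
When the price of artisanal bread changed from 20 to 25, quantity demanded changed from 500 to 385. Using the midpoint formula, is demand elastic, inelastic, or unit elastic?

elastic

Arc ε ≈ -1.169.
|ε| = 1.17 > 1.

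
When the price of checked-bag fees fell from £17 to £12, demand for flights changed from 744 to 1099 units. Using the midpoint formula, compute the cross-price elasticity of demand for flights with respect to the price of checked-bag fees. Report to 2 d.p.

-1.12

ΔQ_x = 1099 − 744 = 355; ΔP_y = 12 − 17 = -5.
Midpoints: P̄_y = 14.50, Q̄_x = 921.5.
ε_xy = (ΔQ_x/ΔP_y)(P̄_y/Q̄_x) = (355/-5)(14.50/921.5).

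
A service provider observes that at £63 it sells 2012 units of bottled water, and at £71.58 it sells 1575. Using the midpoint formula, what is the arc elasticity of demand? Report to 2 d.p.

-1.91

ΔQ = 1575 − 2012 = -437; ΔP = 71.58 − 63 = 8.58.
Midpoints: P̄ = 67.29, Q̄ = 1793.5.
ε = (ΔQ/ΔP)(P̄/Q̄) = (-437/8.58)(67.29/1793.5).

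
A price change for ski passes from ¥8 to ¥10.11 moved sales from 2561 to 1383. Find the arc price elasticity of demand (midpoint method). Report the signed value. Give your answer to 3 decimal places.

ΔQ = 1383 − 2561 = -1178; ΔP = 10.11 − 8 = 2.11.
Midpoints: P̄ = 9.05, Q̄ = 1972.0.
ε = (ΔQ/ΔP)(P̄/Q̄) = (-1178/2.11)(9.05/1972.0).

-2.564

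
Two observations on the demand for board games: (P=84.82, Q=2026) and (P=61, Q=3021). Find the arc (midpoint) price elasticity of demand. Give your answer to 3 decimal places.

-1.207

ΔQ = 3021 − 2026 = 995; ΔP = 61 − 84.82 = -23.82.
Midpoints: P̄ = 72.91, Q̄ = 2523.5.
ε = (ΔQ/ΔP)(P̄/Q̄) = (995/-23.82)(72.91/2523.5).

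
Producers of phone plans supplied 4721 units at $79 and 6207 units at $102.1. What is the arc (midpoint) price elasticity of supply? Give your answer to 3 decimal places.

1.066

ΔQ = 6207 − 4721 = 1486; ΔP = 102.1 − 79 = 23.1.
Midpoints: P̄ = 90.55, Q̄ = 5464.0.
ε_s = (ΔQ/ΔP)(P̄/Q̄) = (1486/23.1)(90.55/5464.0).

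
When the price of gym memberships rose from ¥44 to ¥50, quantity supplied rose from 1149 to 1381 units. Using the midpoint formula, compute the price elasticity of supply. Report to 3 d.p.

ΔQ = 1381 − 1149 = 232; ΔP = 50 − 44 = 6.
Midpoints: P̄ = 47.00, Q̄ = 1265.0.
ε_s = (ΔQ/ΔP)(P̄/Q̄) = (232/6)(47.00/1265.0).

1.437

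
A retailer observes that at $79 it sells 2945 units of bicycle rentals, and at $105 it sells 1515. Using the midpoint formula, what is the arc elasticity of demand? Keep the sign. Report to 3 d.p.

ΔQ = 1515 − 2945 = -1430; ΔP = 105 − 79 = 26.
Midpoints: P̄ = 92.00, Q̄ = 2230.0.
ε = (ΔQ/ΔP)(P̄/Q̄) = (-1430/26)(92.00/2230.0).

-2.269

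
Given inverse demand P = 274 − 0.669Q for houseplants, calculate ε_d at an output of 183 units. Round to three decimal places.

At Q = 183, P = 274 − 0.669(183) = 151.57.
dP/dQ = −0.669, so dQ/dP = 1/(−0.669) = -1.495.
ε = (dQ/dP)(P/Q) = (-1.495)(151.57/183).

-1.238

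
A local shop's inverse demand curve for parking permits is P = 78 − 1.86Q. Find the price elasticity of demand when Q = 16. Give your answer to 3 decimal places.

At Q = 16, P = 78 − 1.86(16) = 48.24.
dP/dQ = −1.86, so dQ/dP = 1/(−1.86) = -0.538.
ε = (dQ/dP)(P/Q) = (-0.538)(48.24/16).

-1.621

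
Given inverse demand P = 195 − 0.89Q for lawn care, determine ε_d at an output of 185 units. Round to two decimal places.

-0.18

At Q = 185, P = 195 − 0.89(185) = 30.35.
dP/dQ = −0.89, so dQ/dP = 1/(−0.89) = -1.124.
ε = (dQ/dP)(P/Q) = (-1.124)(30.35/185).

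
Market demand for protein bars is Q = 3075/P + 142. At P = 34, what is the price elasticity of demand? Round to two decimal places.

-0.39

At P = 34, Q = 232.441.
dQ/dP = −3075/P² = -2.660.
ε = (dQ/dP)(P/Q) = (-2.660)(34/232.441).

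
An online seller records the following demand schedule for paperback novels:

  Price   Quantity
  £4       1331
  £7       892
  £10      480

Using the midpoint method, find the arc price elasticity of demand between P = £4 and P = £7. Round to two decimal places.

-0.72

At P = 4, Q = 1331; at P = 7, Q = 892.
ΔQ = -439, ΔP = 3. Midpoints: P̄ = 5.50, Q̄ = 1111.5.
ε = (ΔQ/ΔP)(P̄/Q̄) = (-439/3)(5.50/1111.5).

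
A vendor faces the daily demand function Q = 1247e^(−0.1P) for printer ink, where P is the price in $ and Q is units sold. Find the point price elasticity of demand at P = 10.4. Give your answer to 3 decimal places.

-1.040

At P = 10.4, Q = 440.758.
dQ/dP = −0.1·1247e^(−0.1P) = −0.1Q = -44.076.
ε = (dQ/dP)(P/Q) = (-44.076)(10.4/440.758).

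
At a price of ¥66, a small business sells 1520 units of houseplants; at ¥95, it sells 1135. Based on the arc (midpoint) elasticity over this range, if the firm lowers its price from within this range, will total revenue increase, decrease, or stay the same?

Arc ε = (-385/29)(80.50/1327.5) ≈ -0.805.
|ε| = 0.81 < 1, so demand is inelastic. A price cut therefore reduces total revenue.

decrease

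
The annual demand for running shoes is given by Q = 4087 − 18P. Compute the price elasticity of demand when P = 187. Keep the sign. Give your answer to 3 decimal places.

At P = 187, Q = 721.
dQ/dP = −18.
ε = (dQ/dP)(P/Q) = (-18)(187/721).

-4.669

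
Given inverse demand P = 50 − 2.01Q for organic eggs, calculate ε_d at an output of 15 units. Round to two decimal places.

At Q = 15, P = 50 − 2.01(15) = 19.85.
dP/dQ = −2.01, so dQ/dP = 1/(−2.01) = -0.498.
ε = (dQ/dP)(P/Q) = (-0.498)(19.85/15).

-0.66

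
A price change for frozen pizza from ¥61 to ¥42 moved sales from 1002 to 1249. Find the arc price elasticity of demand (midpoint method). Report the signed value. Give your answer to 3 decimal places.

ΔQ = 1249 − 1002 = 247; ΔP = 42 − 61 = -19.
Midpoints: P̄ = 51.50, Q̄ = 1125.5.
ε = (ΔQ/ΔP)(P̄/Q̄) = (247/-19)(51.50/1125.5).

-0.595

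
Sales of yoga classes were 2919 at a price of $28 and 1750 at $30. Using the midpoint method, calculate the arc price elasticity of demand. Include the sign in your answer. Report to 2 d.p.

ΔQ = 1750 − 2919 = -1169; ΔP = 30 − 28 = 2.
Midpoints: P̄ = 29.00, Q̄ = 2334.5.
ε = (ΔQ/ΔP)(P̄/Q̄) = (-1169/2)(29.00/2334.5).

-7.26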